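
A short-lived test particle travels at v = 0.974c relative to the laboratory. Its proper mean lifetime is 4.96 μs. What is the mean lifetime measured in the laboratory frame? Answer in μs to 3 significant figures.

γ = 1/√(1 − 0.974²) = 4.4141
Time dilation: Δt = γτ₀ = 4.4141 × 4.96 μs = 21.9 μs

Δt ≈ 21.9 μs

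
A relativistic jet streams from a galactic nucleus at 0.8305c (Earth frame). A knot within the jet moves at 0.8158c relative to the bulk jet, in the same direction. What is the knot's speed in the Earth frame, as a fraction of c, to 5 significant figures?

u ≈ 0.98139c

Relativistic velocity addition: u = (u' + v)/(1 + u'v/c²)
= (0.8158 + 0.8305)/(1 + 0.8158×0.8305) = 1.6463/1.677522 = 0.98139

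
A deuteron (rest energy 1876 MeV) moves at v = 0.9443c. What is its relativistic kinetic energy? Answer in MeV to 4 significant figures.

γ = 1/√(1 − 0.9443²) = 3.03872
K = (γ − 1)m₀c² = (3.03872 − 1) × 1876 MeV = 2.03872 × 1876 MeV = 3825 MeV

K ≈ 3825 MeV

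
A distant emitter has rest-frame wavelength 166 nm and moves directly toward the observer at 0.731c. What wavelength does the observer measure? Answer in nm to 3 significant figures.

Relativistic Doppler: λ_obs = λ_src √((1−β)/(1+β))
= 166 × √(0.26900/1.7310) = 166 × 0.39421 = 65.4 nm

λ_obs ≈ 65.4 nm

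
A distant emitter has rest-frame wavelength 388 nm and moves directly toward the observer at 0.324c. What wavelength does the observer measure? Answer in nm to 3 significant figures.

Relativistic Doppler: λ_obs = λ_src √((1−β)/(1+β))
= 388 × √(0.67600/1.3240) = 388 × 0.71454 = 277 nm

λ_obs ≈ 277 nm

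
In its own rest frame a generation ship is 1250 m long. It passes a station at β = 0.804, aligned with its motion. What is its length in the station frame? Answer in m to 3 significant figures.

γ = 1/√(1 − 0.804²) = 1.6817
Length contraction: L = L₀/γ = 1250/1.6817 = 743 m

L ≈ 743 m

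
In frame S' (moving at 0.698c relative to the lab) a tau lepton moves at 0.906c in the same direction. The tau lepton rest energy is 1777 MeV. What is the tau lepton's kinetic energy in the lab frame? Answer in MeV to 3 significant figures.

u_lab = (0.906 + 0.698)/(1 + 0.906×0.698) = 0.982610
γ = 1/√(1 − 0.982610²) = 5.3855
K = (γ − 1)m₀c² = (5.3855 − 1) × 1777 = 4.3855 × 1777 = 7790 MeV

K ≈ 7790 MeV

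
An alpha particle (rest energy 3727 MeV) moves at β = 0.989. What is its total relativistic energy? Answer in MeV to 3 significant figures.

γ = 1/√(1 − 0.989²) = 6.7606
E = γm₀c² = 6.7606 × 3727 MeV = 25200 MeV

E ≈ 25200 MeV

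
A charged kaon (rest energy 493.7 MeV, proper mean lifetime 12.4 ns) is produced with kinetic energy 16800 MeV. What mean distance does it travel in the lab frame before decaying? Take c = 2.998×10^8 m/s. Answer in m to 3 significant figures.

d ≈ 130 m

γ = 1 + K/(m₀c²) = 1 + 16800/493.7 = 35.029
β = √(1 − 1/γ²) = 0.99959
Dilated lifetime: γτ₀ = 35.029 × 12.4 ns = 434.36 ns
d = βc·γτ₀ = 0.99959 × (2.998×10^8 m/s) × 4.3436×10^-7 s = 130 m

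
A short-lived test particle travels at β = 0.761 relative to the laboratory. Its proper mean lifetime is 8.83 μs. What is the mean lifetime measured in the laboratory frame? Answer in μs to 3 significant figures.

Δt ≈ 13.6 μs

γ = 1/√(1 − 0.761²) = 1.5414
Time dilation: Δt = γτ₀ = 1.5414 × 8.83 μs = 13.6 μs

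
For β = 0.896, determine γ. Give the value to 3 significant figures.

γ = 1/√(1 − β²) = 1/√(1 − 0.896²) = 1/√(0.19718) = 2.25

γ ≈ 2.25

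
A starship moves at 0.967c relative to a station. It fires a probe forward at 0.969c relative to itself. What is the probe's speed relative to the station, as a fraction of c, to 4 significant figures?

u ≈ 0.9995c

Relativistic velocity addition: u = (u' + v)/(1 + u'v/c²)
= (0.969 + 0.967)/(1 + 0.969×0.967) = 1.936/1.93702 = 0.9995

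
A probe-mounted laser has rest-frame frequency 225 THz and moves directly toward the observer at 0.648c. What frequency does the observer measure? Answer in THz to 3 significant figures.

f_obs ≈ 487 THz

Relativistic Doppler: f_obs = f_src √((1+β)/(1−β))
= 225 × √(1.6480/0.35200) = 225 × 2.1638 = 487 THz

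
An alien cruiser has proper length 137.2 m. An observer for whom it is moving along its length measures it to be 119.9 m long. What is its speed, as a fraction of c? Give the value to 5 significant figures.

β ≈ 0.48609

γ = L₀/L = 137.2/119.9 = 1.144287
β = √(1 − 1/γ²) = 0.48609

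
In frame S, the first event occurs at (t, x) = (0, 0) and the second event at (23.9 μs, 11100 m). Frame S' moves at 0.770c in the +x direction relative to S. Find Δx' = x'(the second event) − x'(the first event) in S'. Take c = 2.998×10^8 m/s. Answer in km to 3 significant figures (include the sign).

Δx' ≈ 8.75 km

γ = 1/√(1 − 0.770²) = 1.5673
Δx' = γ(Δx − vΔt) = 1.5673 × (11100 m − 0.770×(2.998×10^8 m/s)×23.9×10^-6 s)
= 1.5673 × (5582.8 m) = 8.75 km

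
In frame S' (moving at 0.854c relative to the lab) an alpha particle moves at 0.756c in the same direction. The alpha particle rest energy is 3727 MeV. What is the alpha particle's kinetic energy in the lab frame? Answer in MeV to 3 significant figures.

u_lab = (0.756 + 0.854)/(1 + 0.756×0.854) = 0.978352
γ = 1/√(1 − 0.978352²) = 4.8322
K = (γ − 1)m₀c² = (4.8322 − 1) × 3727 = 3.8322 × 3727 = 14300 MeV

K ≈ 14300 MeV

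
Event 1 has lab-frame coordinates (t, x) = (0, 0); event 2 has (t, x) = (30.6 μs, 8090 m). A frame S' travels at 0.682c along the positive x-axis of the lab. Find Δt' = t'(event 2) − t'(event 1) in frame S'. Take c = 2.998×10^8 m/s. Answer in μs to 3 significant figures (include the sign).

γ = 1/√(1 − 0.682²) = 1.3673
Δt' = γ(Δt − vΔx/c²) = 1.3673 × (30.6 μs − 0.682×8090 m / (2.998×10^8 m/s))
= 1.3673 × (12.196 μs) = 16.7 μs

Δt' ≈ 16.7 μs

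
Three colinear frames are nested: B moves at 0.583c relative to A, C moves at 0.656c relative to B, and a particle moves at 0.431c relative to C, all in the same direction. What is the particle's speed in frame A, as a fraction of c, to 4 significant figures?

Compose boost 2: (0.656 + 0.583)/(1 + 0.656×0.583) = 1.239/1.38245 = 0.896236
Compose boost 3: (0.431 + 0.896236)/(1 + 0.431×0.896236) = 1.32724/1.38628 = 0.9574

u ≈ 0.9574c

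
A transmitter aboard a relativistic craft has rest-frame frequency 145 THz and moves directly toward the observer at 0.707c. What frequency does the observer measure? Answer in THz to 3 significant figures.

Relativistic Doppler: f_obs = f_src √((1+β)/(1−β))
= 145 × √(1.7070/0.29300) = 145 × 2.4137 = 350 THz

f_obs ≈ 350 THz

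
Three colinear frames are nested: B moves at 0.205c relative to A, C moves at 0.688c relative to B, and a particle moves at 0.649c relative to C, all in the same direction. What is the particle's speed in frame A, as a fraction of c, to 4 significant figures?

Compose boost 2: (0.688 + 0.205)/(1 + 0.688×0.205) = 0.8930/1.14104 = 0.782619
Compose boost 3: (0.649 + 0.782619)/(1 + 0.649×0.782619) = 1.43162/1.50792 = 0.9494

u ≈ 0.9494c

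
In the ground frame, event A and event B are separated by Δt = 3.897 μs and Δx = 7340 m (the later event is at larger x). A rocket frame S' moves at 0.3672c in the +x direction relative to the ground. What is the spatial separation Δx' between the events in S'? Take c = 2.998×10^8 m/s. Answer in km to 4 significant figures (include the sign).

Δx' ≈ 7.430 km

γ = 1/√(1 − 0.3672²) = 1.07510
Δx' = γ(Δx − vΔt) = 1.07510 × (7340 m − 0.3672×(2.998×10^8 m/s)×3.897×10^-6 s)
= 1.07510 × (6910.99 m) = 7.430 km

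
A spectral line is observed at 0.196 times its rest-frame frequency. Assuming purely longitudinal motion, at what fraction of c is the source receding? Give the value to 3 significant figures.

f_obs/f_src = √((1−β)/(1+β)) = 0.196  ⇒  (1−β)/(1+β) = 0.038416
β = |1 − D²|/(1 + D²) = |1 − 0.038416|/(1 + 0.038416) = 0.926

β ≈ 0.926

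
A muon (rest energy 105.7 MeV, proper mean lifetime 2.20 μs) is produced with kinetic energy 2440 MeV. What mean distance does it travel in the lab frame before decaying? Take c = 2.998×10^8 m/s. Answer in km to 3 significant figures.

γ = 1 + K/(m₀c²) = 1 + 2440/105.7 = 24.084
β = √(1 − 1/γ²) = 0.99914
Dilated lifetime: γτ₀ = 24.084 × 2.20 μs = 52.985 μs
d = βc·γτ₀ = 0.99914 × (2.998×10^8 m/s) × 5.2985×10^-5 s = 15.9 km

d ≈ 15.9 km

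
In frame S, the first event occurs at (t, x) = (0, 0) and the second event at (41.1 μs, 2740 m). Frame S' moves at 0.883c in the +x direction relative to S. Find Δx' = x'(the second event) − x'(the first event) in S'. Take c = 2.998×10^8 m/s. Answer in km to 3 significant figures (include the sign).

Δx' ≈ -17.3 km

γ = 1/√(1 − 0.883²) = 2.1305
Δx' = γ(Δx − vΔt) = 2.1305 × (2740 m − 0.883×(2.998×10^8 m/s)×41.1×10^-6 s)
= 2.1305 × (-8140.1 m) = -17.3 km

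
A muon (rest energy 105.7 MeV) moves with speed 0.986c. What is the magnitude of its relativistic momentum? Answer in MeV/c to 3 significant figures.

p ≈ 625 MeV/c

γ = 1/√(1 − 0.986²) = 5.9972
p = γβm₀c = 5.9972 × 0.986 × 105.7 MeV/c = 625 MeV/c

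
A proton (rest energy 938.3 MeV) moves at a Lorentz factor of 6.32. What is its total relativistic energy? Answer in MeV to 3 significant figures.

γ = 6.32 (given)
E = γm₀c² = 6.32 × 938.3 MeV = 5930 MeV

E ≈ 5930 MeV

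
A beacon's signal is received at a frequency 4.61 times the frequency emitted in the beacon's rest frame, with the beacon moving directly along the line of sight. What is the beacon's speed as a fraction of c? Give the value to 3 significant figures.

f_obs/f_src = √((1+β)/(1−β)) = 4.61  ⇒  (1+β)/(1−β) = 21.252
β = |1 − D²|/(1 + D²) = |1 − 21.252|/(1 + 21.252) = 0.910

β ≈ 0.910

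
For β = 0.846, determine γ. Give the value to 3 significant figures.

γ = 1/√(1 − β²) = 1/√(1 − 0.846²) = 1/√(0.28428) = 1.88

γ ≈ 1.88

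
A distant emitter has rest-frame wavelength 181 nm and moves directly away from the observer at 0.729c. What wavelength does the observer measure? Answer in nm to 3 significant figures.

λ_obs ≈ 457 nm

Relativistic Doppler: λ_obs = λ_src √((1+β)/(1−β))
= 181 × √(1.7290/0.27100) = 181 × 2.5259 = 457 nm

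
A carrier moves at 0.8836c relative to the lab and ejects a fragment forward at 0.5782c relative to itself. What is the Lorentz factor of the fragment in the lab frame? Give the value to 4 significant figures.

u_lab = (0.5782 + 0.8836)/(1 + 0.5782×0.8836) = 1.4618/1.510898 = 0.9675044
γ = 1/√(1 − 0.9675044²) = 3.955

γ ≈ 3.955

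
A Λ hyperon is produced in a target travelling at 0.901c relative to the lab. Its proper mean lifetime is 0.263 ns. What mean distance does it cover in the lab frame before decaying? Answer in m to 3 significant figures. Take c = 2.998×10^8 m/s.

d ≈ 0.164 m

γ = 1/√(1 − 0.901²) = 2.3051
Dilated lifetime: Δt = γτ₀ = 2.3051 × 0.263 ns = 0.60624 ns
d = vΔt = 0.901c × 0.60624 ns = 2.7012×10^8 m/s × 6.0624×10^-10 s = 0.164 m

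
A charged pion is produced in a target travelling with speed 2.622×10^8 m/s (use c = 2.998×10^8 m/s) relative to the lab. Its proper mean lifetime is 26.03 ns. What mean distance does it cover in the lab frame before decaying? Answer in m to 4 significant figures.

β = v/c = 2.622×10^8 / 2.998×10^8 = 0.874583
γ = 1/√(1 − 0.874583²) = 2.06238
Dilated lifetime: Δt = γτ₀ = 2.06238 × 26.03 ns = 53.6839 ns
d = vΔt = 0.874583c × 53.6839 ns = 2.62200×10^8 m/s × 5.36839×10^-8 s = 14.08 m

d ≈ 14.08 m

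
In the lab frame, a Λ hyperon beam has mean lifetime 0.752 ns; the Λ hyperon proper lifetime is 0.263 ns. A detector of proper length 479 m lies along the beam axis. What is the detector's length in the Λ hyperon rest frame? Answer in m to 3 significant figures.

L ≈ 168 m

Time dilation ⇒ γ = Δt/τ₀ = 0.752/0.263 = 2.8593
Length contraction: L = L₀/γ = 479/2.8593 = 168 m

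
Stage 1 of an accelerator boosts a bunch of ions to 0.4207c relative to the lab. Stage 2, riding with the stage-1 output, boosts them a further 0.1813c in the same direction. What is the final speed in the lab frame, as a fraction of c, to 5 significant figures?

u ≈ 0.55934c

Compose boost 2: (0.1813 + 0.4207)/(1 + 0.1813×0.4207) = 0.60200/1.076273 = 0.55934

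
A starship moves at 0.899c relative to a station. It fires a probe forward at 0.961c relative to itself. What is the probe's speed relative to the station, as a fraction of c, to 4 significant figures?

Relativistic velocity addition: u = (u' + v)/(1 + u'v/c²)
= (0.961 + 0.899)/(1 + 0.961×0.899) = 1.860/1.86394 = 0.9979

u ≈ 0.9979c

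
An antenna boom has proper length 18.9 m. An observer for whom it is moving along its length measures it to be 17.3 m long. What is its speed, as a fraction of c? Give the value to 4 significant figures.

γ = L₀/L = 18.9/17.3 = 1.09249
β = √(1 − 1/γ²) = 0.4027

β ≈ 0.4027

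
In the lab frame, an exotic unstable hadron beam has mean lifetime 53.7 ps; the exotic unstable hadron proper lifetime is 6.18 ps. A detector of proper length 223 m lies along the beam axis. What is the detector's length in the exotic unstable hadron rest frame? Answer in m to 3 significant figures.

L ≈ 25.7 m

Time dilation ⇒ γ = Δt/τ₀ = 53.7/6.18 = 8.6893
Length contraction: L = L₀/γ = 223/8.6893 = 25.7 m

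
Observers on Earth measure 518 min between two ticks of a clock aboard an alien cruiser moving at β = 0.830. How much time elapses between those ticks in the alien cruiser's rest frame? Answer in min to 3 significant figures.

γ = 1/√(1 − 0.830²) = 1.7929
Proper time: τ₀ = Δt/γ = 518/1.7929 = 289 min

τ₀ ≈ 289 min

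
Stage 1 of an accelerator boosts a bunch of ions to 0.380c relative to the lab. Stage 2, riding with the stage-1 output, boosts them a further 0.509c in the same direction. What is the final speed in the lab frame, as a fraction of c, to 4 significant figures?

u ≈ 0.7449c

Compose boost 2: (0.509 + 0.380)/(1 + 0.509×0.380) = 0.8890/1.19342 = 0.7449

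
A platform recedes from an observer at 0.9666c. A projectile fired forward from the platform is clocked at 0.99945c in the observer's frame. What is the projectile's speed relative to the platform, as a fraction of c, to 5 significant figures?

u' ≈ 0.96812c

Inverse velocity addition: u' = (u − v)/(1 − uv/c²)
= (0.99945 − 0.9666)/(1 − 0.99945×0.9666) = 0.032850/0.03393163 = 0.96812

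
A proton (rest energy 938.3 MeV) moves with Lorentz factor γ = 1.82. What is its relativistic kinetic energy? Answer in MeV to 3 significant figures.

γ = 1.82 (given)
K = (γ − 1)m₀c² = (1.82 − 1) × 938.3 MeV = 0.82000 × 938.3 MeV = 769 MeV

K ≈ 769 MeV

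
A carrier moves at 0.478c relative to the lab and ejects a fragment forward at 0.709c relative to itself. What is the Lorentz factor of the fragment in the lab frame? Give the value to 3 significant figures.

u_lab = (0.709 + 0.478)/(1 + 0.709×0.478) = 1.187/1.33890 = 0.886547
γ = 1/√(1 − 0.886547²) = 2.16

γ ≈ 2.16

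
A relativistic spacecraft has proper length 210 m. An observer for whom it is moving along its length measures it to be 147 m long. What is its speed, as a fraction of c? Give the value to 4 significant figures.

β ≈ 0.7141

γ = L₀/L = 210/147 = 1.42857
β = √(1 − 1/γ²) = 0.7141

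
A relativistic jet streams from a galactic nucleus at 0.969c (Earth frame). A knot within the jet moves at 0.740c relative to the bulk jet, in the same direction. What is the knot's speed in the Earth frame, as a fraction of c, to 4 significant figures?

u ≈ 0.9953c

Relativistic velocity addition: u = (u' + v)/(1 + u'v/c²)
= (0.740 + 0.969)/(1 + 0.740×0.969) = 1.709/1.71706 = 0.9953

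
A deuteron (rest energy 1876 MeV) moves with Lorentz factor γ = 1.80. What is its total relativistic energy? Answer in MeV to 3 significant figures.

E ≈ 3380 MeV

γ = 1.80 (given)
E = γm₀c² = 1.80 × 1876 MeV = 3380 MeV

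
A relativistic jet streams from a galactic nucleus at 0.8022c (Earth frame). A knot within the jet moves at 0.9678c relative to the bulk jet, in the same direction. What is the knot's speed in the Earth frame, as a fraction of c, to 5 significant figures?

u ≈ 0.99641c

Relativistic velocity addition: u = (u' + v)/(1 + u'v/c²)
= (0.9678 + 0.8022)/(1 + 0.9678×0.8022) = 1.7700/1.776369 = 0.99641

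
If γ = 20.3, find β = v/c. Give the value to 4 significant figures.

β = √(1 − 1/γ²) = √(1 − 1/20.3²) = √(0.997573) = 0.9988

β ≈ 0.9988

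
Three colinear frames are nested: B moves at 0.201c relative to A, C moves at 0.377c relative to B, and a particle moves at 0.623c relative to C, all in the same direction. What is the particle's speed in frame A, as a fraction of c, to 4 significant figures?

u ≈ 0.8693c

Compose boost 2: (0.377 + 0.201)/(1 + 0.377×0.201) = 0.5780/1.07578 = 0.537286
Compose boost 3: (0.623 + 0.537286)/(1 + 0.623×0.537286) = 1.16029/1.33473 = 0.8693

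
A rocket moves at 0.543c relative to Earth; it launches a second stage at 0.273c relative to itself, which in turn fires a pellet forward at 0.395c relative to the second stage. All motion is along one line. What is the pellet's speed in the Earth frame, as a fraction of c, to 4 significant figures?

u ≈ 0.8633c

Compose boost 2: (0.273 + 0.543)/(1 + 0.273×0.543) = 0.8160/1.14824 = 0.710653
Compose boost 3: (0.395 + 0.710653)/(1 + 0.395×0.710653) = 1.10565/1.28071 = 0.8633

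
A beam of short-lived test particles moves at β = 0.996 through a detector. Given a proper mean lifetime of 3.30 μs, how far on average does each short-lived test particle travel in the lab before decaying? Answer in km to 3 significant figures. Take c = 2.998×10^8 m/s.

d ≈ 11.0 km

γ = 1/√(1 − 0.996²) = 11.192
Dilated lifetime: Δt = γτ₀ = 11.192 × 3.30 μs = 36.932 μs
d = vΔt = 0.996c × 36.932 μs = 2.9860×10^8 m/s × 3.6932×10^-5 s = 11.0 km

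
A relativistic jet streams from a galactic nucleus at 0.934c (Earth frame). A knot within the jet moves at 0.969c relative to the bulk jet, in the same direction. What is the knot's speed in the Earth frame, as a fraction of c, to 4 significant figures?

Relativistic velocity addition: u = (u' + v)/(1 + u'v/c²)
= (0.969 + 0.934)/(1 + 0.969×0.934) = 1.903/1.90505 = 0.9989

u ≈ 0.9989c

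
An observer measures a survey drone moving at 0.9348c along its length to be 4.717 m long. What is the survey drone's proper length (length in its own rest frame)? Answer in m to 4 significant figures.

L₀ ≈ 13.28 m

γ = 1/√(1 − 0.9348²) = 2.81552
L₀ = γL = 2.81552 × 4.717 = 13.28 m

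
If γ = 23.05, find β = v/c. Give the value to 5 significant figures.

β ≈ 0.99906

β = √(1 − 1/γ²) = √(1 − 1/23.05²) = √(0.9981178) = 0.99906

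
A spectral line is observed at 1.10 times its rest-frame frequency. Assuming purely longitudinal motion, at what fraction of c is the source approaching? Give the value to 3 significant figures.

f_obs/f_src = √((1+β)/(1−β)) = 1.10  ⇒  (1+β)/(1−β) = 1.2100
β = |1 − D²|/(1 + D²) = |1 − 1.2100|/(1 + 1.2100) = 0.0950

β ≈ 0.0950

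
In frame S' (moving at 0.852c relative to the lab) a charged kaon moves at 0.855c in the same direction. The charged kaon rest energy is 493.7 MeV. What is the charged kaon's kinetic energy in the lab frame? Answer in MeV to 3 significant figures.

K ≈ 2650 MeV

u_lab = (0.855 + 0.852)/(1 + 0.855×0.852) = 0.987584
γ = 1/√(1 − 0.987584²) = 6.3658
K = (γ − 1)m₀c² = (6.3658 − 1) × 493.7 = 5.3658 × 493.7 = 2650 MeV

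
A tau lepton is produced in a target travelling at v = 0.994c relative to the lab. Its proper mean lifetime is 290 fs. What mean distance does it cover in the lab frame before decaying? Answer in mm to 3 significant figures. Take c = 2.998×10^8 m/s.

γ = 1/√(1 − 0.994²) = 9.1424
Dilated lifetime: Δt = γτ₀ = 9.1424 × 290 fs = 2651.3 fs
d = vΔt = 0.994c × 2651.3 fs = 2.9800×10^8 m/s × 2.6513×10^-12 s = 0.790 mm

d ≈ 0.790 mm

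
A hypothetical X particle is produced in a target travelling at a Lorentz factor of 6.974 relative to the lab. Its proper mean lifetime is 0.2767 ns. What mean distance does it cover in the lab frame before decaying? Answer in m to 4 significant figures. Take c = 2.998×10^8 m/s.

d ≈ 0.5725 m

β = √(1 − 1/γ²) = √(1 − 1/6.974²) = 0.989666
Dilated lifetime: Δt = γτ₀ = 6.974 × 0.2767 ns = 1.92971 ns
d = vΔt = 0.989666c × 1.92971 ns = 2.96702×10^8 m/s × 1.92971×10^-9 s = 0.5725 m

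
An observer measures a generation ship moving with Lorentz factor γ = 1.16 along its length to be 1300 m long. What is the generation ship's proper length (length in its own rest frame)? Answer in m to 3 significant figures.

L₀ ≈ 1510 m

γ = 1.16 (given)
L₀ = γL = 1.16 × 1300 = 1510 m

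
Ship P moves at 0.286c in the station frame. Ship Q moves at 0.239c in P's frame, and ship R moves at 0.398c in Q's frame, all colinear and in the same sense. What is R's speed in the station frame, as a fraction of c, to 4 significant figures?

u ≈ 0.7439c

Compose boost 2: (0.239 + 0.286)/(1 + 0.239×0.286) = 0.5250/1.06835 = 0.491410
Compose boost 3: (0.398 + 0.491410)/(1 + 0.398×0.491410) = 0.889410/1.19558 = 0.7439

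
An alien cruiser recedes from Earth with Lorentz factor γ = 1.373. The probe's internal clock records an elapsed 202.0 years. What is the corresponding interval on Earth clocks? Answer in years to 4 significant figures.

Δt ≈ 277.3 years

γ = 1.373 (given)
Time dilation: Δt = γτ₀ = 1.373 × 202.0 years = 277.3 years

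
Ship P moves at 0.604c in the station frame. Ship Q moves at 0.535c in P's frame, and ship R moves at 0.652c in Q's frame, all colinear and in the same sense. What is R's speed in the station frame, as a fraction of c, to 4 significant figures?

u ≈ 0.9690c

Compose boost 2: (0.535 + 0.604)/(1 + 0.535×0.604) = 1.139/1.32314 = 0.860831
Compose boost 3: (0.652 + 0.860831)/(1 + 0.652×0.860831) = 1.51283/1.56126 = 0.9690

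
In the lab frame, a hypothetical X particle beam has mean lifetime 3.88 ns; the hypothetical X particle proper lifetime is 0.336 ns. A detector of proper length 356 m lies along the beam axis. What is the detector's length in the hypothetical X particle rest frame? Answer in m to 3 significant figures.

Time dilation ⇒ γ = Δt/τ₀ = 3.88/0.336 = 11.548
Length contraction: L = L₀/γ = 356/11.548 = 30.8 m

L ≈ 30.8 m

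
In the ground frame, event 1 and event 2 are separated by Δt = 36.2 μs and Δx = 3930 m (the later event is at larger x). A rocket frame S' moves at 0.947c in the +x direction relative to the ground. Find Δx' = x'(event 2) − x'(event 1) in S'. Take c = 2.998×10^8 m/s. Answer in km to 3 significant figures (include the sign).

γ = 1/√(1 − 0.947²) = 3.1130
Δx' = γ(Δx − vΔt) = 3.1130 × (3930 m − 0.947×(2.998×10^8 m/s)×36.2×10^-6 s)
= 3.1130 × (-6347.6 m) = -19.8 km

Δx' ≈ -19.8 km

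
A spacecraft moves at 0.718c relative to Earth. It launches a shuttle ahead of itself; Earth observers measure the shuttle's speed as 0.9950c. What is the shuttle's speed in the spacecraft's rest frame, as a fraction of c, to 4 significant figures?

u' ≈ 0.9699c

Inverse velocity addition: u' = (u − v)/(1 − uv/c²)
= (0.9950 − 0.718)/(1 − 0.9950×0.718) = 0.2770/0.285590 = 0.9699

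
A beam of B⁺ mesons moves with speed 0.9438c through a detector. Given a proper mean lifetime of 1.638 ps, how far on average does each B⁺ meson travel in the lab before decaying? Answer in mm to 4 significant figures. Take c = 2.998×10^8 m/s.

d ≈ 1.402 mm

γ = 1/√(1 − 0.9438²) = 3.02556
Dilated lifetime: Δt = γτ₀ = 3.02556 × 1.638 ps = 4.95587 ps
d = vΔt = 0.9438c × 4.95587 ps = 2.82951×10^8 m/s × 4.95587×10^-12 s = 1.402 mm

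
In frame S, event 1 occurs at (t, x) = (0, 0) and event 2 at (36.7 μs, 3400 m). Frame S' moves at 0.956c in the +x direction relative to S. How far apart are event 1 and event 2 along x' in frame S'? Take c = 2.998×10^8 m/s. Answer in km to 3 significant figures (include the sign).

Δx' ≈ -24.3 km

γ = 1/√(1 − 0.956²) = 3.4087
Δx' = γ(Δx − vΔt) = 3.4087 × (3400 m − 0.956×(2.998×10^8 m/s)×36.7×10^-6 s)
= 3.4087 × (-7118.5 m) = -24.3 km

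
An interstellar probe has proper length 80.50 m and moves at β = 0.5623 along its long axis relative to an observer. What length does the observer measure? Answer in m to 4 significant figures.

L ≈ 66.57 m

γ = 1/√(1 − 0.5623²) = 1.20929
Length contraction: L = L₀/γ = 80.50/1.20929 = 66.57 m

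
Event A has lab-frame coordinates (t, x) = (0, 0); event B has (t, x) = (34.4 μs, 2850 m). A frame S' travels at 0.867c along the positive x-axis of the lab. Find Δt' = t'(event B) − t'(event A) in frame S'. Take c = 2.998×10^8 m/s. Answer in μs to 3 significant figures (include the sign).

Δt' ≈ 52.5 μs

γ = 1/√(1 − 0.867²) = 2.0068
Δt' = γ(Δt − vΔx/c²) = 2.0068 × (34.4 μs − 0.867×2850 m / (2.998×10^8 m/s))
= 2.0068 × (26.158 μs) = 52.5 μs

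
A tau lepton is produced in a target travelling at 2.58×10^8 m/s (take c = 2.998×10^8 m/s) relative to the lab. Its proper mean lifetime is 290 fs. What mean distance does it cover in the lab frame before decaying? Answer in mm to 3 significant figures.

β = v/c = 2.58×10^8 / 2.998×10^8 = 0.86057
γ = 1/√(1 − 0.86057²) = 1.9634
Dilated lifetime: Δt = γτ₀ = 1.9634 × 290 fs = 569.38 fs
d = vΔt = 0.86057c × 569.38 fs = 2.5800×10^8 m/s × 5.6938×10^-13 s = 0.147 mm

d ≈ 0.147 mm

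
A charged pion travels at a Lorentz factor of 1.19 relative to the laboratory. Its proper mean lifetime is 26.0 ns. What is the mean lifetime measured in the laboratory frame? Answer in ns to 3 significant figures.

γ = 1.19 (given)
Time dilation: Δt = γτ₀ = 1.19 × 26.0 ns = 30.9 ns

Δt ≈ 30.9 ns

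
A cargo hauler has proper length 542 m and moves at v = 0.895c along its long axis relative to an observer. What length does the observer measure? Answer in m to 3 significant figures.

L ≈ 242 m

γ = 1/√(1 − 0.895²) = 2.2418
Length contraction: L = L₀/γ = 542/2.2418 = 242 m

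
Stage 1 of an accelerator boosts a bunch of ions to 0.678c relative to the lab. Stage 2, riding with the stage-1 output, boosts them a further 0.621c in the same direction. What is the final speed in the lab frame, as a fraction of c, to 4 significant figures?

u ≈ 0.9141c

Compose boost 2: (0.621 + 0.678)/(1 + 0.621×0.678) = 1.299/1.42104 = 0.9141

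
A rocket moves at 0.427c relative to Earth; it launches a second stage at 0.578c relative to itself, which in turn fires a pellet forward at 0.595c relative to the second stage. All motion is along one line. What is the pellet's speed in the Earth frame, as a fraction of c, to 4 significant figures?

Compose boost 2: (0.578 + 0.427)/(1 + 0.578×0.427) = 1.005/1.24681 = 0.806060
Compose boost 3: (0.595 + 0.806060)/(1 + 0.595×0.806060) = 1.40106/1.47961 = 0.9469

u ≈ 0.9469c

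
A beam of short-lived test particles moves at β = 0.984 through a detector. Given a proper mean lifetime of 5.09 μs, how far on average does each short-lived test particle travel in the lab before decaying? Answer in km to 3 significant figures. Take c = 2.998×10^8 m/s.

d ≈ 8.43 km

γ = 1/√(1 − 0.984²) = 5.6127
Dilated lifetime: Δt = γτ₀ = 5.6127 × 5.09 μs = 28.568 μs
d = vΔt = 0.984c × 28.568 μs = 2.9500×10^8 m/s × 2.8568×10^-5 s = 8.43 km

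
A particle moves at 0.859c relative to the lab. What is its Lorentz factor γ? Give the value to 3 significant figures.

γ = 1/√(1 − β²) = 1/√(1 − 0.859²) = 1/√(0.26212) = 1.95

γ ≈ 1.95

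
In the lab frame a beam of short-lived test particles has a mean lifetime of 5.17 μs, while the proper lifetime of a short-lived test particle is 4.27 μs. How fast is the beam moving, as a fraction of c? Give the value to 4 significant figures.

β ≈ 0.5638

γ = Δt/τ₀ = 5.17/4.27 = 1.21077
β = √(1 − 1/γ²) = √(1 − 1/1.21077²) = 0.5638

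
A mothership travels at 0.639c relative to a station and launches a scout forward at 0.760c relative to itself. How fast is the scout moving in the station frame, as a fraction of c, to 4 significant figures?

u ≈ 0.9417c

Compose boost 2: (0.760 + 0.639)/(1 + 0.760×0.639) = 1.399/1.48564 = 0.9417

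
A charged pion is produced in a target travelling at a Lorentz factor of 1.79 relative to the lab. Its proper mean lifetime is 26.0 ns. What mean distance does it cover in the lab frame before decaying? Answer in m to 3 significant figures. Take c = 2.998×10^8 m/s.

β = √(1 − 1/γ²) = √(1 − 1/1.79²) = 0.82940
Dilated lifetime: Δt = γτ₀ = 1.79 × 26.0 ns = 46.540 ns
d = vΔt = 0.82940c × 46.540 ns = 2.4865×10^8 m/s × 4.6540×10^-8 s = 11.6 m

d ≈ 11.6 m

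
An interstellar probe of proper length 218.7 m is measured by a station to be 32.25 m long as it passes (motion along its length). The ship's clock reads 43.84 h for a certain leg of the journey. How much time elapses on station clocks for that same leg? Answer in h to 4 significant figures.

Δt ≈ 297.3 h

Length contraction ⇒ γ = L₀/L = 218.7/32.25 = 6.78140
Time dilation: Δt = γτ₀ = 6.78140 × 43.84 h = 297.3 h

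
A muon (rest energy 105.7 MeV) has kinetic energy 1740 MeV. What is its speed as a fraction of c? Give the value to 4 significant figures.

β ≈ 0.9984

γ = 1 + K/(m₀c²) = 1 + 1740/105.7 = 17.4617
β = √(1 − 1/γ²) = 0.9984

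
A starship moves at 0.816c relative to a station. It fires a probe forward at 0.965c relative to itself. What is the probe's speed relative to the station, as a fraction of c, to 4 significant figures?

Relativistic velocity addition: u = (u' + v)/(1 + u'v/c²)
= (0.965 + 0.816)/(1 + 0.965×0.816) = 1.781/1.78744 = 0.9964

u ≈ 0.9964c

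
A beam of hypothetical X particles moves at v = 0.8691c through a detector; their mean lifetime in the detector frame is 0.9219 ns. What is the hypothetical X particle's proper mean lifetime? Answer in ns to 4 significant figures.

τ₀ ≈ 0.4560 ns

γ = 1/√(1 − 0.8691²) = 2.02169
Proper time: τ₀ = Δt/γ = 0.9219/2.02169 = 0.4560 ns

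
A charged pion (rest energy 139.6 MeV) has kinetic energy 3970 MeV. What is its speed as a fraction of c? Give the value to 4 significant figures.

γ = 1 + K/(m₀c²) = 1 + 3970/139.6 = 29.4384
β = √(1 − 1/γ²) = 0.9994

β ≈ 0.9994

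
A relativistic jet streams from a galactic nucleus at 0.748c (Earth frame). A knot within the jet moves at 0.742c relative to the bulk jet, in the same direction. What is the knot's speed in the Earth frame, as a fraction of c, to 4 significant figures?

Relativistic velocity addition: u = (u' + v)/(1 + u'v/c²)
= (0.742 + 0.748)/(1 + 0.742×0.748) = 1.490/1.55502 = 0.9582

u ≈ 0.9582c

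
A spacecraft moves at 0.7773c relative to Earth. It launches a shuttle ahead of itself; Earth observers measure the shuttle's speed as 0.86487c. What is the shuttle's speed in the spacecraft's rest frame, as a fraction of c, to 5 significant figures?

u' ≈ 0.26720c

Inverse velocity addition: u' = (u − v)/(1 − uv/c²)
= (0.86487 − 0.7773)/(1 − 0.86487×0.7773) = 0.087570/0.3277365 = 0.26720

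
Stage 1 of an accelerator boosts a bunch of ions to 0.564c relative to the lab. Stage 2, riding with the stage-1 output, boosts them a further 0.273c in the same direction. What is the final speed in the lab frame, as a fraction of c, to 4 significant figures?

Compose boost 2: (0.273 + 0.564)/(1 + 0.273×0.564) = 0.8370/1.15397 = 0.7253

u ≈ 0.7253c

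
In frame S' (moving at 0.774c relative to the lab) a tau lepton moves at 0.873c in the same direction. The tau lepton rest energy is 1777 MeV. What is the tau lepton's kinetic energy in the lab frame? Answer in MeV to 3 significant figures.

u_lab = (0.873 + 0.774)/(1 + 0.873×0.774) = 0.982872
γ = 1/√(1 − 0.982872²) = 5.4262
K = (γ − 1)m₀c² = (5.4262 − 1) × 1777 = 4.4262 × 1777 = 7870 MeV

K ≈ 7870 MeV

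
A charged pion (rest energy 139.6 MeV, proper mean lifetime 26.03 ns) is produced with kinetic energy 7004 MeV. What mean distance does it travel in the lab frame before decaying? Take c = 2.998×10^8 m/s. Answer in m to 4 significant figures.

γ = 1 + K/(m₀c²) = 1 + 7004/139.6 = 51.1719
β = √(1 − 1/γ²) = 0.999809
Dilated lifetime: γτ₀ = 51.1719 × 26.03 ns = 1332.01 ns
d = βc·γτ₀ = 0.999809 × (2.998×10^8 m/s) × 1.33201×10^-6 s = 399.3 m

d ≈ 399.3 m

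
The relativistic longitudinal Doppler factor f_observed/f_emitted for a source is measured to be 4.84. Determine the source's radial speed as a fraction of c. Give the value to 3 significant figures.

β ≈ 0.918

f_obs/f_src = √((1+β)/(1−β)) = 4.84  ⇒  (1+β)/(1−β) = 23.426
β = |1 − D²|/(1 + D²) = |1 − 23.426|/(1 + 23.426) = 0.918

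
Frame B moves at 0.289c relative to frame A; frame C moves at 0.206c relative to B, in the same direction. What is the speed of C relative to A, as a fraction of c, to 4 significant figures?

u ≈ 0.4672c

Compose boost 2: (0.206 + 0.289)/(1 + 0.206×0.289) = 0.4950/1.05953 = 0.4672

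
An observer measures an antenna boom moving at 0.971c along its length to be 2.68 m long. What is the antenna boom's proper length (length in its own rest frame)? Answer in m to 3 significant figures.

γ = 1/√(1 − 0.971²) = 4.1827
L₀ = γL = 4.1827 × 2.68 = 11.2 m

L₀ ≈ 11.2 m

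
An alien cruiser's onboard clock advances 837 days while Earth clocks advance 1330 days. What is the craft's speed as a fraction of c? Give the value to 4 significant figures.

γ = Δt/τ₀ = 1330/837 = 1.58901
β = √(1 − 1/γ²) = √(1 − 1/1.58901²) = 0.7771

β ≈ 0.7771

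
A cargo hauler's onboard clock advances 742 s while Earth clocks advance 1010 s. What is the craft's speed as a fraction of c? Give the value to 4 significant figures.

γ = Δt/τ₀ = 1010/742 = 1.36119
β = √(1 − 1/γ²) = √(1 − 1/1.36119²) = 0.6784

β ≈ 0.6784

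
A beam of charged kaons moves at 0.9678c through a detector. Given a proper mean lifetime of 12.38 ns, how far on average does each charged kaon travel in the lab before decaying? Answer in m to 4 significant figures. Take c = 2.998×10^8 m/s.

γ = 1/√(1 − 0.9678²) = 3.97266
Dilated lifetime: Δt = γτ₀ = 3.97266 × 12.38 ns = 49.1816 ns
d = vΔt = 0.9678c × 49.1816 ns = 2.90146×10^8 m/s × 4.91816×10^-8 s = 14.27 m

d ≈ 14.27 m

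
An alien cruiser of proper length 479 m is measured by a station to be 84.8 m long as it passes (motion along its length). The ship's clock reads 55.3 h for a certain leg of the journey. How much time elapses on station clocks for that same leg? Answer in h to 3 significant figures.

Δt ≈ 312 h

Length contraction ⇒ γ = L₀/L = 479/84.8 = 5.6486
Time dilation: Δt = γτ₀ = 5.6486 × 55.3 h = 312 h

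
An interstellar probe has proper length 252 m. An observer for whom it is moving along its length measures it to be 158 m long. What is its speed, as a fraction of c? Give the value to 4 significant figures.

β ≈ 0.7790

γ = L₀/L = 252/158 = 1.59494
β = √(1 − 1/γ²) = 0.7790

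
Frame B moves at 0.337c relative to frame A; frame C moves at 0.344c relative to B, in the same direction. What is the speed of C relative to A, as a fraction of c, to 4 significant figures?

Compose boost 2: (0.344 + 0.337)/(1 + 0.344×0.337) = 0.6810/1.11593 = 0.6103

u ≈ 0.6103c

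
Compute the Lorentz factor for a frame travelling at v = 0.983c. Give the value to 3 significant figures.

γ ≈ 5.45

γ = 1/√(1 − β²) = 1/√(1 − 0.983²) = 1/√(0.033711) = 5.45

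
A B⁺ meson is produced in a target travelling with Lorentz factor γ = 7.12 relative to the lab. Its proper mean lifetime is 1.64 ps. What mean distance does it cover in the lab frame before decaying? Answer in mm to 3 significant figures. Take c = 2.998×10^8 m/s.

β = √(1 − 1/γ²) = √(1 − 1/7.12²) = 0.99009
Dilated lifetime: Δt = γτ₀ = 7.12 × 1.64 ps = 11.677 ps
d = vΔt = 0.99009c × 11.677 ps = 2.9683×10^8 m/s × 1.1677×10^-11 s = 3.47 mm

d ≈ 3.47 mm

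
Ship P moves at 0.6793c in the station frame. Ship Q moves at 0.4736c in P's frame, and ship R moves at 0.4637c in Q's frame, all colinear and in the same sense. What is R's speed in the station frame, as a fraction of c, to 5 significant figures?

u ≈ 0.95123c

Compose boost 2: (0.4736 + 0.6793)/(1 + 0.4736×0.6793) = 1.1529/1.321716 = 0.8722748
Compose boost 3: (0.4637 + 0.8722748)/(1 + 0.4637×0.8722748) = 1.335975/1.404474 = 0.95123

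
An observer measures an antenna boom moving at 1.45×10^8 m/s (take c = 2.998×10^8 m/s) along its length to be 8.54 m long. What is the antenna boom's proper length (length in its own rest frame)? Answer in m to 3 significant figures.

L₀ ≈ 9.76 m

β = v/c = 1.45×10^8 / 2.998×10^8 = 0.48366
γ = 1/√(1 − 0.48366²) = 1.1425
L₀ = γL = 1.1425 × 8.54 = 9.76 m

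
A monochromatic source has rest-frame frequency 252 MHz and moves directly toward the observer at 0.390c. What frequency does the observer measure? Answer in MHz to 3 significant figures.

Relativistic Doppler: f_obs = f_src √((1+β)/(1−β))
= 252 × √(1.3900/0.61000) = 252 × 1.5095 = 380 MHz

f_obs ≈ 380 MHz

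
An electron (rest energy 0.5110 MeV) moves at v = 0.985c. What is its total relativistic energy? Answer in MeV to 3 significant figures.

γ = 1/√(1 − 0.985²) = 5.7953
E = γm₀c² = 5.7953 × 0.5110 MeV = 2.96 MeV

E ≈ 2.96 MeV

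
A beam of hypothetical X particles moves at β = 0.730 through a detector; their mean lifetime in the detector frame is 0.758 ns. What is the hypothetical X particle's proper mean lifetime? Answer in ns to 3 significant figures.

τ₀ ≈ 0.518 ns

γ = 1/√(1 − 0.730²) = 1.4632
Proper time: τ₀ = Δt/γ = 0.758/1.4632 = 0.518 ns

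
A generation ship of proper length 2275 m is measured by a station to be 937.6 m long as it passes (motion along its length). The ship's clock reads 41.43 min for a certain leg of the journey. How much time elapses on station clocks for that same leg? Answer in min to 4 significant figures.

Length contraction ⇒ γ = L₀/L = 2275/937.6 = 2.42641
Time dilation: Δt = γτ₀ = 2.42641 × 41.43 min = 100.5 min

Δt ≈ 100.5 min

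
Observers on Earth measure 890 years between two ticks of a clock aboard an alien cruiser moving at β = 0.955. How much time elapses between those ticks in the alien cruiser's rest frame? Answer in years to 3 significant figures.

γ = 1/√(1 − 0.955²) = 3.3715
Proper time: τ₀ = Δt/γ = 890/3.3715 = 264 years

τ₀ ≈ 264 years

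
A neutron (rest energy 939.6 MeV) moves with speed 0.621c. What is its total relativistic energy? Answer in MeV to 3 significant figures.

γ = 1/√(1 − 0.621²) = 1.2758
E = γm₀c² = 1.2758 × 939.6 MeV = 1200 MeV

E ≈ 1200 MeV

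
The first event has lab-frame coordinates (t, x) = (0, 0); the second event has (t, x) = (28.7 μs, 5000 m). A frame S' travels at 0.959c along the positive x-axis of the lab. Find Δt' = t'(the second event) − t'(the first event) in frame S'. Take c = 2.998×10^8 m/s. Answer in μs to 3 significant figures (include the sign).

Δt' ≈ 44.8 μs

γ = 1/√(1 − 0.959²) = 3.5285
Δt' = γ(Δt − vΔx/c²) = 3.5285 × (28.7 μs − 0.959×5000 m / (2.998×10^8 m/s))
= 3.5285 × (12.706 μs) = 44.8 μs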